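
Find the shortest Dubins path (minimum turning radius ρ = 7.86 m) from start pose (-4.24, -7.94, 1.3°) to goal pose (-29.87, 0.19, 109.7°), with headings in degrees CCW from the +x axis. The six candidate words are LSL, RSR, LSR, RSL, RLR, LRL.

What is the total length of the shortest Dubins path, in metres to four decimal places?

57.2422 m

Let ψ = atan2(Δy, Δx) = atan2(8.13, -25.63) = 162.4006° be the start→goal bearing.
Normalize: d = |goal − start| / ρ = 26.888544/7.86 = 3.420934, α = (θ_start − ψ) mod 360° = 198.8994° = 3.471449 rad, β = (θ_goal − ψ) mod 360° = 307.2994° = 5.363386 rad.
Common terms: sin α = -0.323907, cos α = -0.946089, sin β = -0.795480, cos β = 0.605980, cos(α−β) = -0.315649, d² = 11.702792. Work in radians in the unit-radius frame; every candidate has L = ρ·(t + p + q).
LSL: p² = 2 + d² − 2cos(α−β) + 2d(sin α − sin β) = 17.560533; p = √p² = 4.190529; φ = atan2(cos β − cos α, d + sin α − sin β) = 0.379413 rad; t = (φ − α) mod 2π = 3.191150 rad, q = (β − φ) mod 2π = 4.983973 rad → L = 7.86·(3.191150 + 4.190529 + 4.983973) = 7.86·12.365651 = 97.194018 m
RSR: p² = 2 + d² − 2cos(α−β) + 2d(sin β − sin α) = 11.107647; p = √p² = 3.332814; φ = atan2(cos α − cos β, d − sin α + sin β) = -0.484418 rad; t = (α − φ) mod 2π = 3.955866 rad, q = (φ − β) mod 2π = 0.435382 rad → L = 7.86·(3.955866 + 3.332814 + 0.435382) = 7.86·7.724062 = 60.711128 m
LSR: p² = d² − 2 + 2cos(α−β) + 2d(sin α + sin β) = 1.412794; p = √p² = 1.188610; φ = atan2(−cos α − cos β, d + sin α + sin β) − atan2(−2, p) = 1.181287 rad; t = (φ − α) mod 2π = 3.993024 rad, q = (φ − β) mod 2π = 2.101087 rad → L = 7.86·(3.993024 + 1.188610 + 2.101087) = 7.86·7.282721 = 57.242187 m
RSL: p² = d² − 2 + 2cos(α−β) − 2d(sin α + sin β) = 16.730193; p = √p² = 4.090256; φ = atan2(cos α + cos β, d − sin α − sin β) − atan2(2, p) = -0.529551 rad; t = (α − φ) mod 2π = 4.001000 rad, q = (β − φ) mod 2π = 5.892937 rad → L = 7.86·(4.001000 + 4.090256 + 5.892937) = 7.86·13.984193 = 109.915756 m
RLR: c = (6 − d² + 2cos(α−β) + 2d(sin α − sin β))/8 = -0.388456; p = 2π − arccos c = 4.313434 rad; φ = atan2(cos α − cos β, d − sin α + sin β) = -0.484418 rad; t = (α − φ + p/2) mod 2π = 6.112583 rad, q = (α − β − t + p) mod 2π = 2.592099 rad → L = 7.86·(6.112583 + 4.313434 + 2.592099) = 7.86·13.018116 = 102.322391 m
LRL: c = (6 − d² + 2cos(α−β) − 2d(sin α − sin β))/8 = -1.195067, |c| > 1 → infeasible
Shortest: LSR with L = 57.242187 m ≈ 57.2422 m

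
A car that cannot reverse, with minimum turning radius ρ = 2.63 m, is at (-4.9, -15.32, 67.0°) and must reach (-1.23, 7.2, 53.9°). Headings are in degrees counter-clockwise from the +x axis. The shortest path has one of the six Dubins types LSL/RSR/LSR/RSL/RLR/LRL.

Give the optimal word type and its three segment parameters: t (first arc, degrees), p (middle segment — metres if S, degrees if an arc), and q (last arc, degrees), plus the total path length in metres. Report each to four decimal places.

Let ψ = atan2(Δy, Δx) = atan2(22.52, 3.67) = 80.7441° be the start→goal bearing.
Normalize: d = |goal − start| / ρ = 22.817084/2.63 = 8.675697, α = (θ_start − ψ) mod 360° = 346.2559° = 6.043306 rad, β = (θ_goal − ψ) mod 360° = 333.1559° = 5.814668 rad.
Common terms: sin α = -0.237586, cos α = 0.971367, sin β = -0.451564, cos β = 0.892239, cos(α−β) = 0.973976, d² = 75.267721. Work in radians in the unit-radius frame; every candidate has L = ρ·(t + p + q).
LSL: p² = 2 + d² − 2cos(α−β) + 2d(sin α − sin β) = 79.032596; p = √p² = 8.890028; φ = atan2(cos β − cos α, d + sin α − sin β) = -0.008901 rad; t = (φ − α) mod 2π = 0.230979 rad, q = (β − φ) mod 2π = 5.823568 rad → L = 2.63·(0.230979 + 8.890028 + 5.823568) = 2.63·14.944575 = 39.304232 m
RSR: p² = 2 + d² − 2cos(α−β) + 2d(sin β − sin α) = 71.606943; p = √p² = 8.462089; φ = atan2(cos α − cos β, d − sin α + sin β) = 0.009351 rad; t = (α − φ) mod 2π = 6.033955 rad, q = (φ − β) mod 2π = 0.477869 rad → L = 2.63·(6.033955 + 8.462089 + 0.477869) = 2.63·14.973912 = 39.381389 m
LSR: p² = d² − 2 + 2cos(α−β) + 2d(sin α + sin β) = 63.257961; p = √p² = 7.953487; φ = atan2(−cos α − cos β, d + sin α + sin β) − atan2(−2, p) = 0.017113 rad; t = (φ − α) mod 2π = 0.256993 rad, q = (φ − β) mod 2π = 0.485631 rad → L = 2.63·(0.256993 + 7.953487 + 0.485631) = 2.63·8.696111 = 22.870771 m
RSL: p² = d² − 2 + 2cos(α−β) − 2d(sin α + sin β) = 87.173385; p = √p² = 9.336669; φ = atan2(cos α + cos β, d − sin α − sin β) − atan2(2, p) = -0.014586 rad; t = (α − φ) mod 2π = 6.057892 rad, q = (β − φ) mod 2π = 5.829254 rad → L = 2.63·(6.057892 + 9.336669 + 5.829254) = 2.63·21.223815 = 55.818632 m
RLR: c = (6 − d² + 2cos(α−β) + 2d(sin α − sin β))/8 = -7.950868, |c| > 1 → infeasible
LRL: c = (6 − d² + 2cos(α−β) − 2d(sin α − sin β))/8 = -8.879074, |c| > 1 → infeasible
Shortest: LSR with L = 22.870771 m ≈ 22.8708 m
Convert LSR to answer units (arcs ×180/π): t = 0.256993·180/π = 14.7246°, p = ρ·p = 2.63·7.953487 = 20.9177 m, q = 0.485631·180/π = 27.8246°, L = 22.8708 m.

LSR: t = 14.7246°, p = 20.9177 m, q = 27.8246°, L = 22.8708 m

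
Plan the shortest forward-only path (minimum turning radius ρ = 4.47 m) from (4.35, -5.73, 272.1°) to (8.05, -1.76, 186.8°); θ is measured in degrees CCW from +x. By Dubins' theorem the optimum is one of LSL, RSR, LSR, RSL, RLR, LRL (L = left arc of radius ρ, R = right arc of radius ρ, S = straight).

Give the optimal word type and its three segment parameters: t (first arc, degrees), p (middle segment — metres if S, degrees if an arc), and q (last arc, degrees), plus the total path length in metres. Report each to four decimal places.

RLR: t = 3.8493°, p = 280.0982°, q = 1.5489°, L = 22.2734 m

Let ψ = atan2(Δy, Δx) = atan2(3.97, 3.70) = 47.0161° be the start→goal bearing.
Normalize: d = |goal − start| / ρ = 5.426868/4.47 = 1.214065, α = (θ_start − ψ) mod 360° = 225.0839° = 3.928455 rad, β = (θ_goal − ψ) mod 360° = 139.7839° = 2.439689 rad.
Common terms: sin α = -0.708141, cos α = -0.706071, sin β = 0.645672, cos β = -0.763615, cos(α−β) = 0.081939, d² = 1.473953. Work in radians in the unit-radius frame; every candidate has L = ρ·(t + p + q).
LSL: p² = 2 + d² − 2cos(α−β) + 2d(sin α − sin β) = 0.022841; p = √p² = 0.151133; φ = atan2(cos β − cos α, d + sin α − sin β) = -2.750984 rad; t = (φ − α) mod 2π = 5.886931 rad, q = (β − φ) mod 2π = 5.190673 rad → L = 4.47·(5.886931 + 0.151133 + 5.190673) = 4.47·11.228738 = 50.192458 m
RSR: p² = 2 + d² − 2cos(α−β) + 2d(sin β − sin α) = 6.597310; p = √p² = 2.568523; φ = atan2(cos α − cos β, d − sin α + sin β) = 0.022405 rad; t = (α − φ) mod 2π = 3.906050 rad, q = (φ − β) mod 2π = 3.865901 rad → L = 4.47·(3.906050 + 2.568523 + 3.865901) = 4.47·10.340474 = 46.221919 m
LSR: p² = d² − 2 + 2cos(α−β) + 2d(sin α + sin β) = -0.513854 < 0 → infeasible
RSL: p² = d² − 2 + 2cos(α−β) − 2d(sin α + sin β) = -0.210487 < 0 → infeasible
RLR: c = (6 − d² + 2cos(α−β) + 2d(sin α − sin β))/8 = 0.175336; p = 2π − arccos c = 4.888636 rad; φ = atan2(cos α − cos β, d − sin α + sin β) = 0.022405 rad; t = (α − φ + p/2) mod 2π = 0.067183 rad, q = (α − β − t + p) mod 2π = 0.027034 rad → L = 4.47·(0.067183 + 4.888636 + 0.027034) = 4.47·4.982853 = 22.273353 m
LRL: c = (6 − d² + 2cos(α−β) − 2d(sin α − sin β))/8 = 0.997145; p = 2π − arccos c = 6.207601 rad; φ = atan2(cos β − cos α, d + sin α − sin β) = -2.750984 rad; t = (φ − α + p/2) mod 2π = 2.707547 rad, q = (β − α − t + p) mod 2π = 2.011288 rad → L = 4.47·(2.707547 + 6.207601 + 2.011288) = 4.47·10.926436 = 48.841168 m
Shortest: RLR with L = 22.273353 m ≈ 22.2734 m
Convert RLR to answer units (arcs ×180/π): t = 0.067183·180/π = 3.8493°, p = 4.888636·180/π = 280.0982°, q = 0.027034·180/π = 1.5489°, L = 22.2734 m.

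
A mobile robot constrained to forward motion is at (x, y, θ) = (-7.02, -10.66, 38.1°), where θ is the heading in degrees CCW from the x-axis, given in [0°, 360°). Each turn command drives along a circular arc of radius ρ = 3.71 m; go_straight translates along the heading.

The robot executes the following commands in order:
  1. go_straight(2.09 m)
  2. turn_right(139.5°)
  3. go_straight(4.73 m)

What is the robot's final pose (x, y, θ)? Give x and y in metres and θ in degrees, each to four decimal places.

(-0.3842, -17.6599, 258.6000°)

set_pose: (x, y, θ) = (-7.0200, -10.6600, 38.1000°), ρ = 3.71
go_straight(2.09): x += 2.09·cos θ, y += 2.09·sin θ → (-5.3753, -9.3704, 38.1000°)
turn_right(139.5°): centre at ρ to the right, rotate −139.5° → (0.5507, -13.0232, -101.4000° ≡ 258.6000°)
go_straight(4.73): x += 4.73·cos θ, y += 4.73·sin θ → (-0.3842, -17.6599, 258.6000°)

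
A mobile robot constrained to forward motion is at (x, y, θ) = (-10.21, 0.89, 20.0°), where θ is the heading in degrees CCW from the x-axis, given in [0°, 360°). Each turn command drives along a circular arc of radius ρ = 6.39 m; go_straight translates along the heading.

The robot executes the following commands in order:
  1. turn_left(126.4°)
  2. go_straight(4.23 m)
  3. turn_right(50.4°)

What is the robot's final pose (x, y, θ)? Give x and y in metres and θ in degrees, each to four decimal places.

set_pose: (x, y, θ) = (-10.2100, 0.8900, 20.0000°), ρ = 6.39
turn_left(126.4°): centre at ρ to the left, rotate +126.4° → (-8.8593, 12.2170, 146.4000°)
go_straight(4.23): x += 4.23·cos θ, y += 4.23·sin θ → (-12.3826, 14.5578, 146.4000°)
turn_right(50.4°): centre at ρ to the right, rotate −50.4° → (-15.2014, 19.2123, 96.0000°)

(-15.2014, 19.2123, 96.0000°)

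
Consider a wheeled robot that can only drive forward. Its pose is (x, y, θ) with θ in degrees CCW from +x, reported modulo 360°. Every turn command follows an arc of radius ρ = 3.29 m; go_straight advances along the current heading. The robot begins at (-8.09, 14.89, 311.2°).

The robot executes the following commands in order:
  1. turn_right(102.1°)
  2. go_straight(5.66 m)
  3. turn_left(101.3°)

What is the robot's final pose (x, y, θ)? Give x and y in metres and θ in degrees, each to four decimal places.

(-14.8164, 2.0885, 310.4000°)

set_pose: (x, y, θ) = (-8.0900, 14.8900, 311.2000°), ρ = 3.29
turn_right(102.1°): centre at ρ to the right, rotate −102.1° → (-8.9654, 9.8482, 209.1000°)
go_straight(5.66): x += 5.66·cos θ, y += 5.66·sin θ → (-13.9110, 7.0955, 209.1000°)
turn_left(101.3°): centre at ρ to the left, rotate +101.3° → (-14.8164, 2.0885, 310.4000°)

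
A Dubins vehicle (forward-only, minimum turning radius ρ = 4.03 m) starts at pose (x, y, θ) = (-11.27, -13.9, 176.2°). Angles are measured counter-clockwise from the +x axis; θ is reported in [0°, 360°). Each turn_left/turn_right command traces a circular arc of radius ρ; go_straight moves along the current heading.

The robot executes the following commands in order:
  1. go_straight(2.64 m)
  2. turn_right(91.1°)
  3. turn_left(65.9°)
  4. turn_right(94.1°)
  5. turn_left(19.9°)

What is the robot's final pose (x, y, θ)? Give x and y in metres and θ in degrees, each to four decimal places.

set_pose: (x, y, θ) = (-11.2700, -13.9000, 176.2000°), ρ = 4.03
go_straight(2.64): x += 2.64·cos θ, y += 2.64·sin θ → (-13.9042, -13.7250, 176.2000°)
turn_right(91.1°): centre at ρ to the right, rotate −91.1° → (-17.6524, -9.3597, 85.1000°)
turn_left(65.9°): centre at ρ to the left, rotate +65.9° → (-19.7139, -5.4907, 151.0000°)
turn_right(94.1°): centre at ρ to the right, rotate −94.1° → (-21.1361, 0.2348, 56.9000°)
turn_left(19.9°): centre at ρ to the left, rotate +19.9° → (-20.5886, 1.5153, 76.8000°)

(-20.5886, 1.5153, 76.8000°)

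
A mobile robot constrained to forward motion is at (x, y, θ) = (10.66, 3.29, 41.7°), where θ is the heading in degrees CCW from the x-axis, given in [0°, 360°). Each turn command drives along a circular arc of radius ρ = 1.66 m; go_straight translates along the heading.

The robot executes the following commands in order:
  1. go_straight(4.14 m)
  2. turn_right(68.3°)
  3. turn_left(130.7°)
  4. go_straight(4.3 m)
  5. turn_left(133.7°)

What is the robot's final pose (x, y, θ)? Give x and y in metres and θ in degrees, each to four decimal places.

set_pose: (x, y, θ) = (10.6600, 3.2900, 41.7000°), ρ = 1.66
go_straight(4.14): x += 4.14·cos θ, y += 4.14·sin θ → (13.7511, 6.0441, 41.7000°)
turn_right(68.3°): centre at ρ to the right, rotate −68.3° → (15.5986, 6.2889, -26.6000° ≡ 333.4000°)
turn_left(130.7°): centre at ρ to the left, rotate +130.7° → (17.9519, 8.1776, 464.1000° ≡ 104.1000°)
go_straight(4.3): x += 4.3·cos θ, y += 4.3·sin θ → (16.9044, 12.3481, 104.1000°)
turn_left(133.7°): centre at ρ to the left, rotate +133.7° → (13.8897, 12.8283, 237.8000°)

(13.8897, 12.8283, 237.8000°)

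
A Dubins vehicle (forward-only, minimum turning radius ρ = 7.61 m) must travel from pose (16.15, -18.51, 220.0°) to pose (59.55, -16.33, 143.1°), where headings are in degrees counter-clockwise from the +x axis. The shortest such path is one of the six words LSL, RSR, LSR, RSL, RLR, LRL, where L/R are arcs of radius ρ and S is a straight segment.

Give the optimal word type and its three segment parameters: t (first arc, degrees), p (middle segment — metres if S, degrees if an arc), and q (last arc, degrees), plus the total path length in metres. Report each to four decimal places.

Let ψ = atan2(Δy, Δx) = atan2(2.18, 43.40) = 2.8756° be the start→goal bearing.
Normalize: d = |goal − start| / ρ = 43.454717/7.61 = 5.710212, α = (θ_start − ψ) mod 360° = 217.1244° = 3.789536 rad, β = (θ_goal − ψ) mod 360° = 140.2244° = 2.447378 rad.
Common terms: sin α = -0.603548, cos α = -0.797327, sin β = 0.639782, cos β = -0.768556, cos(α−β) = 0.226651, d² = 32.606526. Work in radians in the unit-radius frame; every candidate has L = ρ·(t + p + q).
LSL: p² = 2 + d² − 2cos(α−β) + 2d(sin α − sin β) = 19.953866; p = √p² = 4.466975; φ = atan2(cos β − cos α, d + sin α − sin β) = 0.006441 rad; t = (φ − α) mod 2π = 2.500090 rad, q = (β − φ) mod 2π = 2.440937 rad → L = 7.61·(2.500090 + 4.466975 + 2.440937) = 7.61·9.408002 = 71.594896 m
RSR: p² = 2 + d² − 2cos(α−β) + 2d(sin β − sin α) = 48.352581; p = √p² = 6.953602; φ = atan2(cos α − cos β, d − sin α + sin β) = -0.004137 rad; t = (α − φ) mod 2π = 3.793674 rad, q = (φ − β) mod 2π = 3.831670 rad → L = 7.61·(3.793674 + 6.953602 + 3.831670) = 7.61·14.578946 = 110.945775 m
LSR: p² = d² − 2 + 2cos(α−β) + 2d(sin α + sin β) = 31.473638; p = √p² = 5.610137; φ = atan2(−cos α − cos β, d + sin α + sin β) − atan2(−2, p) = 0.608488 rad; t = (φ − α) mod 2π = 3.102137 rad, q = (φ − β) mod 2π = 4.444296 rad → L = 7.61·(3.102137 + 5.610137 + 4.444296) = 7.61·13.156570 = 100.121498 m
RSL: p² = d² − 2 + 2cos(α−β) − 2d(sin α + sin β) = 30.646019; p = √p² = 5.535885; φ = atan2(cos α + cos β, d − sin α − sin β) − atan2(2, p) = -0.615961 rad; t = (α − φ) mod 2π = 4.405497 rad, q = (β − φ) mod 2π = 3.063339 rad → L = 7.61·(4.405497 + 5.535885 + 3.063339) = 7.61·13.004721 = 98.965927 m
RLR: c = (6 − d² + 2cos(α−β) + 2d(sin α − sin β))/8 = -5.044073, |c| > 1 → infeasible
LRL: c = (6 − d² + 2cos(α−β) − 2d(sin α − sin β))/8 = -1.494233, |c| > 1 → infeasible
Shortest: LSL with L = 71.594896 m ≈ 71.5949 m
Convert LSL to answer units (arcs ×180/π): t = 2.500090·180/π = 143.2446°, p = ρ·p = 7.61·4.466975 = 33.9937 m, q = 2.440937·180/π = 139.8554°, L = 71.5949 m.

LSL: t = 143.2446°, p = 33.9937 m, q = 139.8554°, L = 71.5949 m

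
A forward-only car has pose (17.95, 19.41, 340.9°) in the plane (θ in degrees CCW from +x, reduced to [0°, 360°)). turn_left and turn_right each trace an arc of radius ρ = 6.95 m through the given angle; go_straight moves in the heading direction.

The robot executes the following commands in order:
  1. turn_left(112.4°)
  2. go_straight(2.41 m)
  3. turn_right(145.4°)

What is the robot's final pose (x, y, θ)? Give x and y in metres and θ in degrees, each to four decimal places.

set_pose: (x, y, θ) = (17.9500, 19.4100, 340.9000°), ρ = 6.95
turn_left(112.4°): centre at ρ to the left, rotate +112.4° → (27.1626, 26.3775, 453.3000° ≡ 93.3000°)
go_straight(2.41): x += 2.41·cos θ, y += 2.41·sin θ → (27.0239, 28.7835, 93.3000°)
turn_right(145.4°): centre at ρ to the right, rotate −145.4° → (39.4465, 33.4528, -52.1000° ≡ 307.9000°)

(39.4465, 33.4528, 307.9000°)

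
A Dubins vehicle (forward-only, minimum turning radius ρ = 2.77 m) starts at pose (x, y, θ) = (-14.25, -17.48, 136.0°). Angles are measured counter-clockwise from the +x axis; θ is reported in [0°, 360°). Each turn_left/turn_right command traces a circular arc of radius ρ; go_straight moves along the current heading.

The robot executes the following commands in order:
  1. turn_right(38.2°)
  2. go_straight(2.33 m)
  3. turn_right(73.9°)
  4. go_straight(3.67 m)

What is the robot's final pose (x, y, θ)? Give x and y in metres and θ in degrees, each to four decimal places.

(-10.4089, -9.1596, 23.9000°)

set_pose: (x, y, θ) = (-14.2500, -17.4800, 136.0000°), ρ = 2.77
turn_right(38.2°): centre at ρ to the right, rotate −38.2° → (-15.0702, -15.8634, 97.8000°)
go_straight(2.33): x += 2.33·cos θ, y += 2.33·sin θ → (-15.3864, -13.5549, 97.8000°)
turn_right(73.9°): centre at ρ to the right, rotate −73.9° → (-13.7643, -10.6465, 23.9000°)
go_straight(3.67): x += 3.67·cos θ, y += 3.67·sin θ → (-10.4089, -9.1596, 23.9000°)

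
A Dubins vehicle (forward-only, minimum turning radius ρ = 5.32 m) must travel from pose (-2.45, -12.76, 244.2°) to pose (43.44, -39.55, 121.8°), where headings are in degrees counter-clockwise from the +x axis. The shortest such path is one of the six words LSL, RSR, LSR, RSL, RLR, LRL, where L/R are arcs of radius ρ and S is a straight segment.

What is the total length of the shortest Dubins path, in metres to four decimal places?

Let ψ = atan2(Δy, Δx) = atan2(-26.79, 45.89) = -30.2758° be the start→goal bearing.
Normalize: d = |goal − start| / ρ = 53.137522/5.32 = 9.988256, α = (θ_start − ψ) mod 360° = 274.4758° = 4.790507 rad, β = (θ_goal − ψ) mod 360° = 152.0758° = 2.654224 rad.
Common terms: sin α = -0.996950, cos α = 0.078039, sin β = 0.468302, cos β = -0.883568, cos(α−β) = -0.535827, d² = 99.765257. Work in radians in the unit-radius frame; every candidate has L = ρ·(t + p + q).
LSL: p² = 2 + d² − 2cos(α−β) + 2d(sin α − sin β) = 73.566271; p = √p² = 8.577078; φ = atan2(cos β − cos α, d + sin α − sin β) = -0.112350 rad; t = (φ − α) mod 2π = 1.380328 rad, q = (β − φ) mod 2π = 2.766574 rad → L = 5.32·(1.380328 + 8.577078 + 2.766574) = 5.32·12.723981 = 67.691577 m
RSR: p² = 2 + d² − 2cos(α−β) + 2d(sin β − sin α) = 132.107549; p = √p² = 11.493805; φ = atan2(cos α − cos β, d − sin α + sin β) = 0.083761 rad; t = (α − φ) mod 2π = 4.706746 rad, q = (φ − β) mod 2π = 3.712722 rad → L = 5.32·(4.706746 + 11.493805 + 3.712722) = 5.32·19.913273 = 105.938613 m
LSR: p² = d² − 2 + 2cos(α−β) + 2d(sin α + sin β) = 86.133062; p = √p² = 9.280790; φ = atan2(−cos α − cos β, d + sin α + sin β) − atan2(−2, p) = 0.297203 rad; t = (φ − α) mod 2π = 1.789881 rad, q = (φ − β) mod 2π = 3.926164 rad → L = 5.32·(1.789881 + 9.280790 + 3.926164) = 5.32·14.996835 = 79.783160 m
RSL: p² = d² − 2 + 2cos(α−β) − 2d(sin α + sin β) = 107.254144; p = √p² = 10.356358; φ = atan2(cos α + cos β, d − sin α − sin β) − atan2(2, p) = -0.267214 rad; t = (α − φ) mod 2π = 5.057721 rad, q = (β − φ) mod 2π = 2.921438 rad → L = 5.32·(5.057721 + 10.356358 + 2.921438) = 5.32·18.335517 = 97.544952 m
RLR: c = (6 − d² + 2cos(α−β) + 2d(sin α − sin β))/8 = -15.513444, |c| > 1 → infeasible
LRL: c = (6 − d² + 2cos(α−β) − 2d(sin α − sin β))/8 = -8.195784, |c| > 1 → infeasible
Shortest: LSL with L = 67.691577 m ≈ 67.6916 m

67.6916 m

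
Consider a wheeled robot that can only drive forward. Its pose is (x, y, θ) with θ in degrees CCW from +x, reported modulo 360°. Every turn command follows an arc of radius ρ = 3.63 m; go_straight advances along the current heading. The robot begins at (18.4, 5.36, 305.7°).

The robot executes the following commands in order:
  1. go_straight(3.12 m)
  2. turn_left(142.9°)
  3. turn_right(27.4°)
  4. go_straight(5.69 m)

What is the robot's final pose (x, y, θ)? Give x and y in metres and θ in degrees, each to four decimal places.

set_pose: (x, y, θ) = (18.4000, 5.3600, 305.7000°), ρ = 3.63
go_straight(3.12): x += 3.12·cos θ, y += 3.12·sin θ → (20.2206, 2.8263, 305.7000°)
turn_left(142.9°): centre at ρ to the left, rotate +142.9° → (26.7974, 4.8559, 448.6000° ≡ 88.6000°)
turn_right(27.4°): centre at ρ to the right, rotate −27.4° → (27.2454, 6.5159, 61.2000°)
go_straight(5.69): x += 5.69·cos θ, y += 5.69·sin θ → (29.9865, 11.5021, 61.2000°)

(29.9865, 11.5021, 61.2000°)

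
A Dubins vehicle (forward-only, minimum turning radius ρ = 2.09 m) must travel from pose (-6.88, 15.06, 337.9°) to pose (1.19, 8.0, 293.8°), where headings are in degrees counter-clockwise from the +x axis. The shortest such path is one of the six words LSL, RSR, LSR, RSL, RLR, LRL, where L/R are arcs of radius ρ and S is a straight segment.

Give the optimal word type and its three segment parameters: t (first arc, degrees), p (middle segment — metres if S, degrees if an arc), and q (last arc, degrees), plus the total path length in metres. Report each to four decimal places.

Let ψ = atan2(Δy, Δx) = atan2(-7.06, 8.07) = -41.1809° be the start→goal bearing.
Normalize: d = |goal − start| / ρ = 10.722336/2.09 = 5.130305, α = (θ_start − ψ) mod 360° = 19.0809° = 0.333025 rad, β = (θ_goal − ψ) mod 360° = 334.9809° = 5.846520 rad.
Common terms: sin α = 0.326903, cos α = 0.945058, sin β = -0.422920, cos β = 0.906167, cos(α−β) = 0.718126, d² = 26.320025. Work in radians in the unit-radius frame; every candidate has L = ρ·(t + p + q).
LSL: p² = 2 + d² − 2cos(α−β) + 2d(sin α − sin β) = 34.577415; p = √p² = 5.880256; φ = atan2(cos β − cos α, d + sin α − sin β) = -0.006614 rad; t = (φ − α) mod 2π = 5.943547 rad, q = (β − φ) mod 2π = 5.853134 rad → L = 2.09·(5.943547 + 5.880256 + 5.853134) = 2.09·17.676937 = 36.944798 m
RSR: p² = 2 + d² − 2cos(α−β) + 2d(sin β − sin α) = 19.190129; p = √p² = 4.380654; φ = atan2(cos α − cos β, d − sin α + sin β) = 0.008878 rad; t = (α − φ) mod 2π = 0.324146 rad, q = (φ − β) mod 2π = 0.445544 rad → L = 2.09·(0.324146 + 4.380654 + 0.445544) = 2.09·5.150344 = 10.764219 m
LSR: p² = d² − 2 + 2cos(α−β) + 2d(sin α + sin β) = 24.771079; p = √p² = 4.977055; φ = atan2(−cos α − cos β, d + sin α + sin β) − atan2(−2, p) = 0.029719 rad; t = (φ − α) mod 2π = 5.979880 rad, q = (φ − β) mod 2π = 0.466385 rad → L = 2.09·(5.979880 + 4.977055 + 0.466385) = 2.09·11.423320 = 23.874739 m
RSL: p² = d² − 2 + 2cos(α−β) − 2d(sin α + sin β) = 26.741476; p = √p² = 5.171216; φ = atan2(cos α + cos β, d − sin α − sin β) − atan2(2, p) = -0.028615 rad; t = (α − φ) mod 2π = 0.361640 rad, q = (β − φ) mod 2π = 5.875135 rad → L = 2.09·(0.361640 + 5.171216 + 5.875135) = 2.09·11.407991 = 23.842701 m
RLR: c = (6 − d² + 2cos(α−β) + 2d(sin α − sin β))/8 = -1.398766, |c| > 1 → infeasible
LRL: c = (6 − d² + 2cos(α−β) − 2d(sin α − sin β))/8 = -3.322177, |c| > 1 → infeasible
Shortest: RSR with L = 10.764219 m ≈ 10.7642 m
Convert RSR to answer units (arcs ×180/π): t = 0.324146·180/π = 18.5722°, p = ρ·p = 2.09·4.380654 = 9.1556 m, q = 0.445544·180/π = 25.5278°, L = 10.7642 m.

RSR: t = 18.5722°, p = 9.1556 m, q = 25.5278°, L = 10.7642 m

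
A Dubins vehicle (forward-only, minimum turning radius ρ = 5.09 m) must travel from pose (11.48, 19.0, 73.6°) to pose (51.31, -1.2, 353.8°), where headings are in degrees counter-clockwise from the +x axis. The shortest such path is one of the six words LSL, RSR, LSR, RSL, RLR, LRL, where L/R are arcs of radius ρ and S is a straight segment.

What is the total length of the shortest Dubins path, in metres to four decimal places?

49.1578 m

Let ψ = atan2(Δy, Δx) = atan2(-20.20, 39.83) = -26.8921° be the start→goal bearing.
Normalize: d = |goal − start| / ρ = 44.659477/5.09 = 8.773964, α = (θ_start − ψ) mod 360° = 100.4921° = 1.753918 rad, β = (θ_goal − ψ) mod 360° = 20.6921° = 0.361145 rad.
Common terms: sin α = 0.983280, cos α = -0.182100, sin β = 0.353346, cos β = 0.935493, cos(α−β) = 0.177085, d² = 76.982446. Work in radians in the unit-radius frame; every candidate has L = ρ·(t + p + q).
LSL: p² = 2 + d² − 2cos(α−β) + 2d(sin α − sin β) = 89.682319; p = √p² = 9.470075; φ = atan2(cos β − cos α, d + sin α − sin β) = 0.118289 rad; t = (φ − α) mod 2π = 4.647556 rad, q = (β − φ) mod 2π = 0.242856 rad → L = 5.09·(4.647556 + 9.470075 + 0.242856) = 5.09·14.360487 = 73.094881 m
RSR: p² = 2 + d² − 2cos(α−β) + 2d(sin β − sin α) = 67.574234; p = √p² = 8.220355; φ = atan2(cos α − cos β, d − sin α + sin β) = -0.136377 rad; t = (α − φ) mod 2π = 1.890295 rad, q = (φ − β) mod 2π = 5.785664 rad → L = 5.09·(1.890295 + 8.220355 + 5.785664) = 5.09·15.896313 = 80.912233 m
LSR: p² = d² − 2 + 2cos(α−β) + 2d(sin α + sin β) = 98.791628; p = √p² = 9.939398; φ = atan2(−cos α − cos β, d + sin α + sin β) − atan2(−2, p) = 0.124190 rad; t = (φ − α) mod 2π = 4.653457 rad, q = (φ − β) mod 2π = 6.046230 rad → L = 5.09·(4.653457 + 9.939398 + 6.046230) = 5.09·20.639085 = 105.052945 m
RSL: p² = d² − 2 + 2cos(α−β) − 2d(sin α + sin β) = 51.881602; p = √p² = 7.202888; φ = atan2(cos α + cos β, d − sin α − sin β) − atan2(2, p) = -0.169889 rad; t = (α − φ) mod 2π = 1.923807 rad, q = (β − φ) mod 2π = 0.531034 rad → L = 5.09·(1.923807 + 7.202888 + 0.531034) = 5.09·9.657730 = 49.157844 m
RLR: c = (6 − d² + 2cos(α−β) + 2d(sin α − sin β))/8 = -7.446779, |c| > 1 → infeasible
LRL: c = (6 − d² + 2cos(α−β) − 2d(sin α − sin β))/8 = -10.210290, |c| > 1 → infeasible
Shortest: RSL with L = 49.157844 m ≈ 49.1578 m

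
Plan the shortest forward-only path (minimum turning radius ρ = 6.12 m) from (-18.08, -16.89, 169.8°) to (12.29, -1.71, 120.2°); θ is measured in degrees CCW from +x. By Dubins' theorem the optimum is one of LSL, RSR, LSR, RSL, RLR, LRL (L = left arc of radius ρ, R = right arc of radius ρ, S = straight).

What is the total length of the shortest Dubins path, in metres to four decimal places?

Let ψ = atan2(Δy, Δx) = atan2(15.18, 30.37) = 26.5575° be the start→goal bearing.
Normalize: d = |goal − start| / ρ = 33.952456/6.12 = 5.547787, α = (θ_start − ψ) mod 360° = 143.2425° = 2.500053 rad, β = (θ_goal − ψ) mod 360° = 93.6425° = 1.634370 rad.
Common terms: sin α = 0.598430, cos α = -0.801175, sin β = 0.997980, cos β = -0.063531, cos(α−β) = 0.648120, d² = 30.777941. Work in radians in the unit-radius frame; every candidate has L = ρ·(t + p + q).
LSL: p² = 2 + d² − 2cos(α−β) + 2d(sin α − sin β) = 27.048460; p = √p² = 5.200813; φ = atan2(cos β − cos α, d + sin α − sin β) = 0.142312 rad; t = (φ − α) mod 2π = 3.925445 rad, q = (β − φ) mod 2π = 1.492057 rad → L = 6.12·(3.925445 + 5.200813 + 1.492057) = 6.12·10.618315 = 64.984090 m
RSR: p² = 2 + d² − 2cos(α−β) + 2d(sin β − sin α) = 35.914941; p = √p² = 5.992908; φ = atan2(cos α − cos β, d − sin α + sin β) = -0.123399 rad; t = (α − φ) mod 2π = 2.623452 rad, q = (φ − β) mod 2π = 4.525416 rad → L = 6.12·(2.623452 + 5.992908 + 4.525416) = 6.12·13.141776 = 80.427670 m
LSR: p² = d² − 2 + 2cos(α−β) + 2d(sin α + sin β) = 47.787259; p = √p² = 6.912833; φ = atan2(−cos α − cos β, d + sin α + sin β) − atan2(−2, p) = 0.402078 rad; t = (φ − α) mod 2π = 4.185210 rad, q = (φ − β) mod 2π = 5.050893 rad → L = 6.12·(4.185210 + 6.912833 + 5.050893) = 6.12·16.148936 = 98.831486 m
RSL: p² = d² − 2 + 2cos(α−β) − 2d(sin α + sin β) = 12.361102; p = √p² = 3.515836; φ = atan2(cos α + cos β, d − sin α − sin β) − atan2(2, p) = -0.732644 rad; t = (α − φ) mod 2π = 3.232697 rad, q = (β − φ) mod 2π = 2.367014 rad → L = 6.12·(3.232697 + 3.515836 + 2.367014) = 6.12·9.115547 = 55.787148 m
RLR: c = (6 − d² + 2cos(α−β) + 2d(sin α − sin β))/8 = -3.489368, |c| > 1 → infeasible
LRL: c = (6 − d² + 2cos(α−β) − 2d(sin α − sin β))/8 = -2.381058, |c| > 1 → infeasible
Shortest: RSL with L = 55.787148 m ≈ 55.7871 m

55.7871 m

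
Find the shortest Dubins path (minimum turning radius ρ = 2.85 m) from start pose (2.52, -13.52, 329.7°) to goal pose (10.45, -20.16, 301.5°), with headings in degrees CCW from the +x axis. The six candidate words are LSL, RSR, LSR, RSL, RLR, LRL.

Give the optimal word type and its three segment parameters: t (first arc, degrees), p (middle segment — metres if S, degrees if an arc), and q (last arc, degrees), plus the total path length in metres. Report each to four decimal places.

RSR: t = 8.9498°, p = 8.9591 m, q = 19.2502°, L = 10.3618 m

Let ψ = atan2(Δy, Δx) = atan2(-6.64, 7.93) = -39.9403° be the start→goal bearing.
Normalize: d = |goal − start| / ρ = 10.342848/2.85 = 3.629069, α = (θ_start − ψ) mod 360° = 9.6403° = 0.168256 rad, β = (θ_goal − ψ) mod 360° = 341.4403° = 5.959258 rad.
Common terms: sin α = 0.167463, cos α = 0.985878, sin β = -0.318292, cos β = 0.947993, cos(α−β) = 0.881303, d² = 13.170145. Work in radians in the unit-radius frame; every candidate has L = ρ·(t + p + q).
LSL: p² = 2 + d² − 2cos(α−β) + 2d(sin α − sin β) = 16.933214; p = √p² = 4.114999; φ = atan2(cos β − cos α, d + sin α − sin β) = -0.009207 rad; t = (φ − α) mod 2π = 6.105723 rad, q = (β − φ) mod 2π = 5.968465 rad → L = 2.85·(6.105723 + 4.114999 + 5.968465) = 2.85·16.189186 = 46.139181 m
RSR: p² = 2 + d² − 2cos(α−β) + 2d(sin β − sin α) = 9.881862; p = √p² = 3.143543; φ = atan2(cos α − cos β, d − sin α + sin β) = 0.012052 rad; t = (α − φ) mod 2π = 0.156203 rad, q = (φ − β) mod 2π = 0.335979 rad → L = 2.85·(0.156203 + 3.143543 + 0.335979) = 2.85·3.635726 = 10.361818 m
LSR: p² = d² − 2 + 2cos(α−β) + 2d(sin α + sin β) = 11.838012; p = √p² = 3.440641; φ = atan2(−cos α − cos β, d + sin α + sin β) − atan2(−2, p) = 0.019115 rad; t = (φ − α) mod 2π = 6.134045 rad, q = (φ − β) mod 2π = 0.343042 rad → L = 2.85·(6.134045 + 3.440641 + 0.343042) = 2.85·9.917728 = 28.265525 m
RSL: p² = d² − 2 + 2cos(α−β) − 2d(sin α + sin β) = 14.027491; p = √p² = 3.745329; φ = atan2(cos α + cos β, d − sin α − sin β) − atan2(2, p) = -0.017575 rad; t = (α − φ) mod 2π = 0.185830 rad, q = (β − φ) mod 2π = 5.976833 rad → L = 2.85·(0.185830 + 3.745329 + 5.976833) = 2.85·9.907992 = 28.237778 m
RLR: c = (6 − d² + 2cos(α−β) + 2d(sin α − sin β))/8 = -0.235233; p = 2π − arccos c = 4.474931 rad; φ = atan2(cos α − cos β, d − sin α + sin β) = 0.012052 rad; t = (α − φ + p/2) mod 2π = 2.393669 rad, q = (α − β − t + p) mod 2π = 2.573445 rad → L = 2.85·(2.393669 + 4.474931 + 2.573445) = 2.85·9.442045 = 26.909828 m
LRL: c = (6 − d² + 2cos(α−β) − 2d(sin α − sin β))/8 = -1.116652, |c| > 1 → infeasible
Shortest: RSR with L = 10.361818 m ≈ 10.3618 m
Convert RSR to answer units (arcs ×180/π): t = 0.156203·180/π = 8.9498°, p = ρ·p = 2.85·3.143543 = 8.9591 m, q = 0.335979·180/π = 19.2502°, L = 10.3618 m.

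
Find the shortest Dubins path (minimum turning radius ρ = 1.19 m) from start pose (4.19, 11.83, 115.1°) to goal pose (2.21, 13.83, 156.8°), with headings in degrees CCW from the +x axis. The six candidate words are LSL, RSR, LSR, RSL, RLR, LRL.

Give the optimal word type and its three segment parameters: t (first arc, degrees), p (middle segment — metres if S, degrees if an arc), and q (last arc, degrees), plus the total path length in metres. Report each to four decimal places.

LSL: t = 19.0791°, p = 1.9675 m, q = 22.6209°, L = 2.8336 m

Let ψ = atan2(Δy, Δx) = atan2(2.00, -1.98) = 134.7121° be the start→goal bearing.
Normalize: d = |goal − start| / ρ = 2.814321/1.19 = 2.364975, α = (θ_start − ψ) mod 360° = 340.3879° = 5.940890 rad, β = (θ_goal − ψ) mod 360° = 22.0879° = 0.385507 rad.
Common terms: sin α = -0.335650, cos α = 0.941987, sin β = 0.376029, cos β = 0.926608, cos(α−β) = 0.746638, d² = 5.593108. Work in radians in the unit-radius frame; every candidate has L = ρ·(t + p + q).
LSL: p² = 2 + d² − 2cos(α−β) + 2d(sin α − sin β) = 2.733625; p = √p² = 1.653368; φ = atan2(cos β − cos α, d + sin α − sin β) = -0.009302 rad; t = (φ − α) mod 2π = 0.332994 rad, q = (β − φ) mod 2π = 0.394808 rad → L = 1.19·(0.332994 + 1.653368 + 0.394808) = 1.19·2.381170 = 2.833592 m
RSR: p² = 2 + d² − 2cos(α−β) + 2d(sin β − sin α) = 9.466038; p = √p² = 3.076693; φ = atan2(cos α − cos β, d − sin α + sin β) = 0.004998 rad; t = (α − φ) mod 2π = 5.935891 rad, q = (φ − β) mod 2π = 5.902677 rad → L = 1.19·(5.935891 + 3.076693 + 5.902677) = 1.19·14.915261 = 17.749161 m
LSR: p² = d² − 2 + 2cos(α−β) + 2d(sin α + sin β) = 5.277373; p = √p² = 2.297253; φ = atan2(−cos α − cos β, d + sin α + sin β) − atan2(−2, p) = 0.055872 rad; t = (φ − α) mod 2π = 0.398167 rad, q = (φ − β) mod 2π = 5.953550 rad → L = 1.19·(0.398167 + 2.297253 + 5.953550) = 1.19·8.648971 = 10.292275 m
RSL: p² = d² − 2 + 2cos(α−β) − 2d(sin α + sin β) = 4.895395; p = √p² = 2.212554; φ = atan2(cos α + cos β, d − sin α − sin β) − atan2(2, p) = -0.057908 rad; t = (α − φ) mod 2π = 5.998798 rad, q = (β − φ) mod 2π = 0.443415 rad → L = 1.19·(5.998798 + 2.212554 + 0.443415) = 1.19·8.654767 = 10.299172 m
RLR: c = (6 − d² + 2cos(α−β) + 2d(sin α − sin β))/8 = -0.183255; p = 2π − arccos c = 4.528093 rad; φ = atan2(cos α − cos β, d − sin α + sin β) = 0.004998 rad; t = (α − φ + p/2) mod 2π = 1.916752 rad, q = (α − β − t + p) mod 2π = 1.883538 rad → L = 1.19·(1.916752 + 4.528093 + 1.883538) = 1.19·8.328383 = 9.910776 m
LRL: c = (6 − d² + 2cos(α−β) − 2d(sin α − sin β))/8 = 0.658297; p = 2π − arccos c = 5.430943 rad; φ = atan2(cos β − cos α, d + sin α − sin β) = -0.009302 rad; t = (φ − α + p/2) mod 2π = 3.048465 rad, q = (β − α − t + p) mod 2π = 3.110280 rad → L = 1.19·(3.048465 + 5.430943 + 3.110280) = 1.19·11.589688 = 13.791729 m
Shortest: LSL with L = 2.833592 m ≈ 2.8336 m
Convert LSL to answer units (arcs ×180/π): t = 0.332994·180/π = 19.0791°, p = ρ·p = 1.19·1.653368 = 1.9675 m, q = 0.394808·180/π = 22.6209°, L = 2.8336 m.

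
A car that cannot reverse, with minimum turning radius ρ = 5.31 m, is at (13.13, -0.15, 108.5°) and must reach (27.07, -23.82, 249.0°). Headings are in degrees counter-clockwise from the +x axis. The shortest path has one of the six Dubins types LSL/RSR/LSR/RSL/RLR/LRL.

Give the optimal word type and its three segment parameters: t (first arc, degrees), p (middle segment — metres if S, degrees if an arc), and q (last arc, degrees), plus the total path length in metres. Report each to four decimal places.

Let ψ = atan2(Δy, Δx) = atan2(-23.67, 13.94) = -59.5048° be the start→goal bearing.
Normalize: d = |goal − start| / ρ = 27.469847/5.31 = 5.173229, α = (θ_start − ψ) mod 360° = 168.0048° = 2.932238 rad, β = (θ_goal − ψ) mod 360° = 308.5048° = 5.384425 rad.
Common terms: sin α = 0.207829, cos α = -0.978165, sin β = -0.782556, cos β = 0.622581, cos(α−β) = -0.771625, d² = 26.762300. Work in radians in the unit-radius frame; every candidate has L = ρ·(t + p + q).
LSL: p² = 2 + d² − 2cos(α−β) + 2d(sin α − sin β) = 40.552522; p = √p² = 6.368086; φ = atan2(cos β − cos α, d + sin α − sin β) = 0.254095 rad; t = (φ − α) mod 2π = 3.605043 rad, q = (β − φ) mod 2π = 5.130330 rad → L = 5.31·(3.605043 + 6.368086 + 5.130330) = 5.31·15.103459 = 80.199368 m
RSR: p² = 2 + d² − 2cos(α−β) + 2d(sin β − sin α) = 20.058577; p = √p² = 4.478680; φ = atan2(cos α − cos β, d − sin α + sin β) = -0.365498 rad; t = (α − φ) mod 2π = 3.297736 rad, q = (φ − β) mod 2π = 0.533262 rad → L = 5.31·(3.297736 + 4.478680 + 0.533262) = 5.31·8.309678 = 44.124390 m
LSR: p² = d² − 2 + 2cos(α−β) + 2d(sin α + sin β) = 17.272667; p = √p² = 4.156040; φ = atan2(−cos α − cos β, d + sin α + sin β) − atan2(−2, p) = 0.525690 rad; t = (φ − α) mod 2π = 3.876637 rad, q = (φ − β) mod 2π = 1.424450 rad → L = 5.31·(3.876637 + 4.156040 + 1.424450) = 5.31·9.457127 = 50.217342 m
RSL: p² = d² − 2 + 2cos(α−β) − 2d(sin α + sin β) = 29.165435; p = √p² = 5.400503; φ = atan2(cos α + cos β, d − sin α − sin β) − atan2(2, p) = -0.416459 rad; t = (α − φ) mod 2π = 3.348697 rad, q = (β − φ) mod 2π = 5.800885 rad → L = 5.31·(3.348697 + 5.400503 + 5.800885) = 5.31·14.550085 = 77.260951 m
RLR: c = (6 − d² + 2cos(α−β) + 2d(sin α − sin β))/8 = -1.507322, |c| > 1 → infeasible
LRL: c = (6 − d² + 2cos(α−β) − 2d(sin α − sin β))/8 = -4.069065, |c| > 1 → infeasible
Shortest: RSR with L = 44.124390 m ≈ 44.1244 m
Convert RSR to answer units (arcs ×180/π): t = 3.297736·180/π = 188.9464°, p = ρ·p = 5.31·4.478680 = 23.7818 m, q = 0.533262·180/π = 30.5536°, L = 44.1244 m.

RSR: t = 188.9464°, p = 23.7818 m, q = 30.5536°, L = 44.1244 m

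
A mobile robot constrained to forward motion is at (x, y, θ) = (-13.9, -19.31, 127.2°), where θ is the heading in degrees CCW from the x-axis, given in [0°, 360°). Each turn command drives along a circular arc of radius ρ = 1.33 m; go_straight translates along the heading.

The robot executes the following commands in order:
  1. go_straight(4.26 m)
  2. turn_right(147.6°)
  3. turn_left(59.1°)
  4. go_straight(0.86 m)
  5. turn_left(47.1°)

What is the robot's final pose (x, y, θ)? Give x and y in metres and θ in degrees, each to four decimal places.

set_pose: (x, y, θ) = (-13.9000, -19.3100, 127.2000°), ρ = 1.33
go_straight(4.26): x += 4.26·cos θ, y += 4.26·sin θ → (-16.4756, -15.9168, 127.2000°)
turn_right(147.6°): centre at ρ to the right, rotate −147.6° → (-14.9526, -13.8661, -20.4000° ≡ 339.6000°)
turn_left(59.1°): centre at ρ to the left, rotate +59.1° → (-13.6574, -13.6575, 398.7000° ≡ 38.7000°)
go_straight(0.86): x += 0.86·cos θ, y += 0.86·sin θ → (-12.9863, -13.1198, 38.7000°)
turn_left(47.1°): centre at ρ to the left, rotate +47.1° → (-12.4914, -12.1792, 85.8000°)

(-12.4914, -12.1792, 85.8000°)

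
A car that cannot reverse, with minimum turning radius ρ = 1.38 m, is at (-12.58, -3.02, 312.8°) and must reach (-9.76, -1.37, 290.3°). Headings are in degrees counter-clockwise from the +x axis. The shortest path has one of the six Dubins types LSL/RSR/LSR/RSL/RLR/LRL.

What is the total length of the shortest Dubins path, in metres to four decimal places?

11.4515 m

Let ψ = atan2(Δy, Δx) = atan2(1.65, 2.82) = 30.3322° be the start→goal bearing.
Normalize: d = |goal − start| / ρ = 3.267247/1.38 = 2.367570, α = (θ_start − ψ) mod 360° = 282.4678° = 4.929994 rad, β = (θ_goal − ψ) mod 360° = 259.9678° = 4.537294 rad.
Common terms: sin α = -0.976417, cos α = 0.215891, sin β = -0.984710, cos β = -0.174201, cos(α−β) = 0.923880, d² = 5.605388. Work in radians in the unit-radius frame; every candidate has L = ρ·(t + p + q).
LSL: p² = 2 + d² − 2cos(α−β) + 2d(sin α − sin β) = 5.796895; p = √p² = 2.407674; φ = atan2(cos β − cos α, d + sin α − sin β) = -0.162738 rad; t = (φ − α) mod 2π = 1.190454 rad, q = (β − φ) mod 2π = 4.700032 rad → L = 1.38·(1.190454 + 2.407674 + 4.700032) = 1.38·8.298161 = 11.451462 m
RSR: p² = 2 + d² − 2cos(α−β) + 2d(sin β − sin α) = 5.718361; p = √p² = 2.391310; φ = atan2(cos α − cos β, d − sin α + sin β) = 0.163862 rad; t = (α − φ) mod 2π = 4.766132 rad, q = (φ − β) mod 2π = 1.909752 rad → L = 1.38·(4.766132 + 2.391310 + 1.909752) = 1.38·9.067194 = 12.512728 m
LSR: p² = d² − 2 + 2cos(α−β) + 2d(sin α + sin β) = -3.833066 < 0 → infeasible
RSL: p² = d² − 2 + 2cos(α−β) − 2d(sin α + sin β) = 14.739360; p = √p² = 3.839187; φ = atan2(cos α + cos β, d − sin α − sin β) − atan2(2, p) = -0.470631 rad; t = (α − φ) mod 2π = 5.400625 rad, q = (β − φ) mod 2π = 5.007925 rad → L = 1.38·(5.400625 + 3.839187 + 5.007925) = 1.38·14.247737 = 19.661877 m
RLR: c = (6 − d² + 2cos(α−β) + 2d(sin α − sin β))/8 = 0.285205; p = 2π − arccos c = 5.001609 rad; φ = atan2(cos α − cos β, d − sin α + sin β) = 0.163862 rad; t = (α − φ + p/2) mod 2π = 0.983751 rad, q = (α − β − t + p) mod 2π = 4.410557 rad → L = 1.38·(0.983751 + 5.001609 + 4.410557) = 1.38·10.395917 = 14.346366 m
LRL: c = (6 − d² + 2cos(α−β) − 2d(sin α − sin β))/8 = 0.275388; p = 2π − arccos c = 4.991382 rad; φ = atan2(cos β − cos α, d + sin α − sin β) = -0.162738 rad; t = (φ − α + p/2) mod 2π = 3.686145 rad, q = (β − α − t + p) mod 2π = 0.912538 rad → L = 1.38·(3.686145 + 4.991382 + 0.912538) = 1.38·9.590066 = 13.234291 m
Shortest: LSL with L = 11.451462 m ≈ 11.4515 m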